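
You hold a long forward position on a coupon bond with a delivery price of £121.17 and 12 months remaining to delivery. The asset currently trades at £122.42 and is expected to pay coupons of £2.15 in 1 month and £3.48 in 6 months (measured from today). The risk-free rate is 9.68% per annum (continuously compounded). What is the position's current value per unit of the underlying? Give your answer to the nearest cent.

£6.98

PV(remaining coupons) I = 2.15·e^(−0.0968·1/12) + 3.48·e^(−0.0968·6/12) = 5.4483
Current forward F = (S − I)·e^(rT) = (122.42 − 5.4483)·e^(0.0968·12/12) = 116.9717 × 1.101640 = 128.8607
Value (long) = (F − K)·e^(−rT) = (128.8607 − 121.17) × 0.907738 = 6.9811
Value = £6.98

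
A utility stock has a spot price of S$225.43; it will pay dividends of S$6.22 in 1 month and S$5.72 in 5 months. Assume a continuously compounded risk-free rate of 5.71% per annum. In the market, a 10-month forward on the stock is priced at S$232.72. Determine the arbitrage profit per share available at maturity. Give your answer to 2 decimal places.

S$8.65 per share

PV(dividends) I = 6.22·e^(−0.0571·1/12) + 5.72·e^(−0.0571·5/12) = 11.7760
Fair forward F* = (S − I)·e^(rT) = (225.43 − 11.7760)·e^0.047583 = 213.6540 × 1.048733 = 224.0660
Market S$232.72 > fair 224.0660: forward overpriced → cash-and-carry (borrow at r, buy the stock and collect the dividends, short the forward).
Profit at T = |F_mkt − F*| = |232.72 − 224.0660| = S$8.65 per share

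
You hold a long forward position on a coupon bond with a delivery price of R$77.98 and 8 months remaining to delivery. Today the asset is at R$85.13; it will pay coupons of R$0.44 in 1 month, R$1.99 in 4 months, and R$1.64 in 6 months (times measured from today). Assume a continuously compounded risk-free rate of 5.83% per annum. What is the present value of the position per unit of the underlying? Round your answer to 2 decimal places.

R$6.14

PV(remaining coupons) I = 0.44·e^(−0.0583·1/12) + 1.99·e^(−0.0583·4/12) + 1.64·e^(−0.0583·6/12) = 3.9825
Current forward F = (S − I)·e^(rT) = (85.13 − 3.9825)·e^(0.0583·8/12) = 81.1475 × 1.039632 = 84.3635
Value (long) = (F − K)·e^(−rT) = (84.3635 − 77.98) × 0.961879 = 6.1402
Value = R$6.14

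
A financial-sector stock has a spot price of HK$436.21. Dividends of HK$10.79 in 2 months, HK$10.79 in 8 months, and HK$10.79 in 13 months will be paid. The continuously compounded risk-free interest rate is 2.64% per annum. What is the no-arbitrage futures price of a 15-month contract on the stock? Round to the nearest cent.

HK$417.95

PV(dividends) I = 10.79·e^(−0.0264·2/12) + 10.79·e^(−0.0264·8/12) + 10.79·e^(−0.0264·13/12)
I = 10.7426 + 10.6018 + 10.4858 = 31.8302
F = (S − I)·e^(rT) = (436.21 − 31.8302) · e^(0.0264·15/12)
= 404.3798 · e^0.033000 = 404.3798 × 1.033551 = HK$417.95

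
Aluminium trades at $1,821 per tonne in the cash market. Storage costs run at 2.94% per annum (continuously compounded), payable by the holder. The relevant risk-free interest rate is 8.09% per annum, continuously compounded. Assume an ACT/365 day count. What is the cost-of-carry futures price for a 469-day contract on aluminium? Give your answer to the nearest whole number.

Net carry = r + u − y = 0.0809 + 0.0294 − 0.0000 = 0.1103
F = S·e^((r+u−y)T) = 1821 · e^(0.1103 × 469/365) = 1821 · e^0.141728
= 1821 × 1.152263 = $2,098 per tonne

$2,098 per tonne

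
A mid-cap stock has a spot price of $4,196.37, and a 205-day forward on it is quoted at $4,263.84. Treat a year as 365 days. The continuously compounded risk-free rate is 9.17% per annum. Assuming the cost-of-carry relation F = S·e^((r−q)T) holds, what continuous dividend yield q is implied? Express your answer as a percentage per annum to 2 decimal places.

From F = S·e^((r−q)T): (r − q) = ln(F/S)/T
ln(4263.84/4196.37) = ln(1.016078) = 0.015950
(r − q) = 0.015950 / (205/365) = 0.028399
q = r − ln(F/S)/T = 0.0917 − 0.028399 = 0.063301
q = 6.33%

6.33%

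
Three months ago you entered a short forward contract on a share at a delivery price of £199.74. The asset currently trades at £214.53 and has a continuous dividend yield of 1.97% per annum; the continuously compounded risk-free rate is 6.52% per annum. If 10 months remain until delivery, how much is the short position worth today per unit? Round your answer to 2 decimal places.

Current fair forward for the remaining 10 months: F = S·e^((r − q)·T), (r − q) = 0.0652 − 0.0197 = 0.0455
F = 214.53 · e^(0.0455 × 10/12) = 214.53 × 1.038645 = 222.8205
Value of long forward = (F − K)·e^(−rT) = (222.8205 − 199.74) · e^(−0.0652·10/12)
= 23.0805 × 0.947116 = 21.86
Short position value = −(long value) = -£21.86

-£21.86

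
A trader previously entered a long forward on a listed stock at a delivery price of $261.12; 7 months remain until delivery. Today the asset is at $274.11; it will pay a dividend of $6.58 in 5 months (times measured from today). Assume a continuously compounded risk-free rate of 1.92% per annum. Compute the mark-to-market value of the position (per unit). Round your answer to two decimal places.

$9.37

PV(remaining dividends) I = 6.58·e^(−0.0192·5/12) = 6.5276
Current forward F = (S − I)·e^(rT) = (274.11 − 6.5276)·e^(0.0192·7/12) = 267.5824 × 1.011263 = 270.5962
Value (long) = (F − K)·e^(−rT) = (270.5962 − 261.12) × 0.988862 = 9.3707
Value = $9.37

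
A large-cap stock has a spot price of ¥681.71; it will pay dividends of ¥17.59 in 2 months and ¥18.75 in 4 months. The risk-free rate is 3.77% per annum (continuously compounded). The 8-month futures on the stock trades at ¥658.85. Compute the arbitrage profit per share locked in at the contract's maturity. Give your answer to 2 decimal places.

¥3.30 per share

PV(dividends) I = 17.59·e^(−0.0377·2/12) + 18.75·e^(−0.0377·4/12) = 35.9957
Fair futures F* = (S − I)·e^(rT) = (681.71 − 35.9957)·e^0.025133 = 645.7143 × 1.025451 = 662.1484
Market ¥658.85 < fair 662.1484: forward underpriced → reverse cash-and-carry (short the stock, invest proceeds at r, pay the dividends, go long the forward).
Profit at T = |F_mkt − F*| = |658.85 − 662.1484| = ¥3.30 per share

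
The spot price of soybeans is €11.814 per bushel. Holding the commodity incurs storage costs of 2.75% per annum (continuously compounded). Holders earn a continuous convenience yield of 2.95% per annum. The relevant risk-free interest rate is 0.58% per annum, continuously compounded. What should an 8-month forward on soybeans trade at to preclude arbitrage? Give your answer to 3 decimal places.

Net carry = r + u − y = 0.0058 + 0.0275 − 0.0295 = 0.0038
F = S·e^((r+u−y)T) = 11.814 · e^(0.0038 × 8/12) = 11.814 · e^0.002533
= 11.814 × 1.002536 = €11.844 per bushel

€11.844 per bushel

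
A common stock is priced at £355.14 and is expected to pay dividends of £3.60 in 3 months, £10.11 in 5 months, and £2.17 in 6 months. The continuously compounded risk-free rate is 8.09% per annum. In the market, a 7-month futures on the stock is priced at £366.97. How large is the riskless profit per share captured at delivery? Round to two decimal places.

PV(dividends) I = 3.60·e^(−0.0809·3/12) + 10.11·e^(−0.0809·5/12) + 2.17·e^(−0.0809·6/12) = 15.3868
Fair futures F* = (S − I)·e^(rT) = (355.14 − 15.3868)·e^0.047192 = 339.7532 × 1.048323 = 356.1711
Market £366.97 > fair 356.1711: forward overpriced → cash-and-carry (borrow at r, buy the stock and collect the dividends, short the forward).
Profit at T = |F_mkt − F*| = |366.97 − 356.1711| = £10.80 per share

£10.80 per share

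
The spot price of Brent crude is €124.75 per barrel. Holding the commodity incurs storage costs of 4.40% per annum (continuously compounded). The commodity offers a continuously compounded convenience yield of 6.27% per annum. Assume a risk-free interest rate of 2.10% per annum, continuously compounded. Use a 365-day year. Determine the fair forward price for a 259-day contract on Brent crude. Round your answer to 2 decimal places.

€124.95 per barrel

Net carry = r + u − y = 0.0210 + 0.0440 − 0.0627 = 0.0023
F = S·e^((r+u−y)T) = 124.75 · e^(0.0023 × 259/365) = 124.75 · e^0.001632
= 124.75 × 1.001633 = €124.95 per barrel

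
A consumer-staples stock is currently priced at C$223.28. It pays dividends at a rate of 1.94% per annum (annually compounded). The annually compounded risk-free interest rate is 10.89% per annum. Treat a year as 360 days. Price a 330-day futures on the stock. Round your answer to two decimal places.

F = S · (1+r)^T / (1+q)^T
= 223.28 × 1.099389 / 1.017769 = 223.28 × 1.080195
F = C$241.19

C$241.19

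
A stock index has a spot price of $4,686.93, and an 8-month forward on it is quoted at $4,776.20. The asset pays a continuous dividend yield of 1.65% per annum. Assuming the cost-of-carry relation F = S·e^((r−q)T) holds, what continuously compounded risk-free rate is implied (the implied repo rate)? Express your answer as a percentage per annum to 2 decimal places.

From F = S·e^((r−q)T): (r − q) = ln(F/S)/T
ln(4776.20/4686.93) = ln(1.019047) = 0.018868
(r − q) = 0.018868 / (8/12) = 0.028302
r = ln(F/S)/T + q = 0.028302 + 0.0165 = 0.044802
r = 4.48%

4.48%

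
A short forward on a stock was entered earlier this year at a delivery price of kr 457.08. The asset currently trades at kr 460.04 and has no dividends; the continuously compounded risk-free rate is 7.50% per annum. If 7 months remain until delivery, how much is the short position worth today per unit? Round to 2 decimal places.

Current fair forward for the remaining 7 months: F = S·e^(r·T), r = 0.0750
F = 460.04 · e^(0.0750 × 7/12) = 460.04 × 1.044721 = 480.6134
Value of long forward = (F − K)·e^(−rT) = (480.6134 − 457.08) · e^(−0.0750·7/12)
= 23.5334 × 0.957193 = 22.53
Short position value = −(long value) = -kr 22.53

-kr 22.53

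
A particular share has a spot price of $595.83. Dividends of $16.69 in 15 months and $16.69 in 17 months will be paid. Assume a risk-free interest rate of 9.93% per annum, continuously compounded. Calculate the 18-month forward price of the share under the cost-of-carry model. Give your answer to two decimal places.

PV(dividends) I = 16.69·e^(−0.0993·15/12) + 16.69·e^(−0.0993·17/12)
I = 14.7418 + 14.4998 = 29.2416
F = (S − I)·e^(rT) = (595.83 − 29.2416) · e^(0.0993·18/12)
= 566.5884 · e^0.148950 = 566.5884 × 1.160615 = $657.59

$657.59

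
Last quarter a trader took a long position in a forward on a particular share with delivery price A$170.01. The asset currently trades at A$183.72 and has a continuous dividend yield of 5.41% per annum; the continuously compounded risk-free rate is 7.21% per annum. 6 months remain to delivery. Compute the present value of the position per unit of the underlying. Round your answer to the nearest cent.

A$14.83

Current fair forward for the remaining 6 months: F = S·e^((r − q)·T), (r − q) = 0.0721 − 0.0541 = 0.0180
F = 183.72 · e^(0.0180 × 6/12) = 183.72 × 1.009041 = 185.3810
Value of long forward = (F − K)·e^(−rT) = (185.3810 − 170.01) · e^(−0.0721·6/12)
= 15.3710 × 0.964592 = 14.83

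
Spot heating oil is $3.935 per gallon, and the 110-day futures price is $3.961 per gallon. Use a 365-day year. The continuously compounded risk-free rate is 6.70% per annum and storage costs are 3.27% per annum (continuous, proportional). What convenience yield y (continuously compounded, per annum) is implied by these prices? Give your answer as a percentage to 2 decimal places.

F = S·e^((r+u−y)T) ⇒ (r+u−y) = ln(F/S)/T
ln(3.961/3.935) = 0.006586; /T ⇒ 0.021854
y = r + u − ln(F/S)/T = 0.0670 + 0.0327 − 0.021854 = 0.077846
y = 7.78%

7.78%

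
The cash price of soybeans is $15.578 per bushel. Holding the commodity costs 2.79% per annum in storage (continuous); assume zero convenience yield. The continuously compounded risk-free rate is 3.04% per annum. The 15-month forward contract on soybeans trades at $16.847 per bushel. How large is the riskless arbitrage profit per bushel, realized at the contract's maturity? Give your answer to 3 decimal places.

$0.091 per bushel

Fair forward: F* = S·e^(carry·T), with carry = (r + u) = 0.0304 + 0.0279 = 0.0583
F* = 15.578 · e^(0.0583 × 15/12) = 15.578 · e^0.072875 = 15.578 × 1.075596 = $16.7556
Market $16.847 > fair $16.7556: forward overpriced → cash-and-carry (buy spot, short the forward).
At maturity, profit = |F_mkt − F*| = |16.847 − 16.7556| = $0.091 per bushel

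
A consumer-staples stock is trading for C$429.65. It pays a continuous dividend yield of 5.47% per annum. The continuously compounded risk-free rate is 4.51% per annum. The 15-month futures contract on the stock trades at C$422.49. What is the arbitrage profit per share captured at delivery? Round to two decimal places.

Fair futures: F* = S·e^(carry·T), with carry = (r − q) = 0.0451 − 0.0547 = -0.0096
F* = 429.65 · e^(-0.0096 × 15/12) = 429.65 · e^-0.012000 = 429.65 × 0.988072 = C$424.5251
Market C$422.49 < fair C$424.5251: forward underpriced → reverse cash-and-carry (short spot, go long the forward).
At maturity, profit = |F_mkt − F*| = |422.49 − 424.5251| = C$2.04 per share

C$2.04 per share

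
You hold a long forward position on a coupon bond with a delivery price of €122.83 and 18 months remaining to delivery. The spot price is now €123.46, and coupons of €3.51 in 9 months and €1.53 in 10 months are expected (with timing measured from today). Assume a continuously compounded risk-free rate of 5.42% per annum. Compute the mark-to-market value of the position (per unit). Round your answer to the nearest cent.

PV(remaining coupons) I = 3.51·e^(−0.0542·9/12) + 1.53·e^(−0.0542·10/12) = 4.8326
Current forward F = (S − I)·e^(rT) = (123.46 − 4.8326)·e^(0.0542·18/12) = 118.6274 × 1.084696 = 128.6747
Value (long) = (F − K)·e^(−rT) = (128.6747 − 122.83) × 0.921917 = 5.3883
Value = €5.39

€5.39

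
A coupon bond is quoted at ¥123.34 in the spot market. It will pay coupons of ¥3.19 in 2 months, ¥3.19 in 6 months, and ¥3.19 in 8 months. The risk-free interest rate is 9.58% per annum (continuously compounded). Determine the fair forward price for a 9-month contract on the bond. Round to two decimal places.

PV(coupons) I = 3.19·e^(−0.0958·2/12) + 3.19·e^(−0.0958·6/12) + 3.19·e^(−0.0958·8/12)
I = 3.1395 + 3.0408 + 2.9926 = 9.1729
F = (S − I)·e^(rT) = (123.34 − 9.1729) · e^(0.0958·9/12)
= 114.1671 · e^0.071850 = 114.1671 × 1.074494 = ¥122.67

¥122.67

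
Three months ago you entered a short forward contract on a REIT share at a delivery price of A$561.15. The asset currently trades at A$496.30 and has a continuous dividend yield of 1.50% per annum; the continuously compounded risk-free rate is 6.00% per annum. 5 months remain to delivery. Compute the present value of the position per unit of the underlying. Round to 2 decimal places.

A$54.09

Current fair forward for the remaining 5 months: F = S·e^((r − q)·T), (r − q) = 0.0600 − 0.0150 = 0.0450
F = 496.30 · e^(0.0450 × 5/12) = 496.30 × 1.018927 = 505.6935
Value of long forward = (F − K)·e^(−rT) = (505.6935 − 561.15) · e^(−0.0600·5/12)
= -55.4565 × 0.975310 = -54.09
Short position value = −(long value) = A$54.09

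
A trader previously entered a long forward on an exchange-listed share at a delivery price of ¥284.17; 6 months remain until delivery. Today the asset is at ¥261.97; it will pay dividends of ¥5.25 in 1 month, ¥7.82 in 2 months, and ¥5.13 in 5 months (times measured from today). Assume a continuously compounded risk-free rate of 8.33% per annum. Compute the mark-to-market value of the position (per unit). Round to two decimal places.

-¥28.49

PV(remaining dividends) I = 5.25·e^(−0.0833·1/12) + 7.82·e^(−0.0833·2/12) + 5.13·e^(−0.0833·5/12) = 17.8809
Current forward F = (S − I)·e^(rT) = (261.97 − 17.8809)·e^(0.0833·6/12) = 244.0891 × 1.042530 = 254.4702
Value (long) = (F − K)·e^(−rT) = (254.4702 − 284.17) × 0.959205 = -28.4882
Value = -¥28.49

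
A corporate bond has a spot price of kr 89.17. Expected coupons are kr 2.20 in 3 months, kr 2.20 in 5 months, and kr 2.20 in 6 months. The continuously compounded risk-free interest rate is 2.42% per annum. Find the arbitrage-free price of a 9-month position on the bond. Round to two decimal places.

PV(coupons) I = 2.20·e^(−0.0242·3/12) + 2.20·e^(−0.0242·5/12) + 2.20·e^(−0.0242·6/12)
I = 2.1867 + 2.1779 + 2.1735 = 6.5381
F = (S − I)·e^(rT) = (89.17 − 6.5381) · e^(0.0242·9/12)
= 82.6319 · e^0.018150 = 82.6319 × 1.018316 = kr 84.15

kr 84.15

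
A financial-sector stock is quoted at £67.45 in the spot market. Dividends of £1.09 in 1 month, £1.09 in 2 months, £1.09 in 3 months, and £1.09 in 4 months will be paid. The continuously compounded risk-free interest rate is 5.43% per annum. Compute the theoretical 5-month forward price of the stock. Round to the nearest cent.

£64.58

PV(dividends) I = 1.09·e^(−0.0543·1/12) + 1.09·e^(−0.0543·2/12) + 1.09·e^(−0.0543·3/12) + 1.09·e^(−0.0543·4/12)
I = 1.0851 + 1.0802 + 1.0753 + 1.0704 = 4.3110
F = (S − I)·e^(rT) = (67.45 − 4.3110) · e^(0.0543·5/12)
= 63.1390 · e^0.022625 = 63.1390 × 1.022883 = £64.58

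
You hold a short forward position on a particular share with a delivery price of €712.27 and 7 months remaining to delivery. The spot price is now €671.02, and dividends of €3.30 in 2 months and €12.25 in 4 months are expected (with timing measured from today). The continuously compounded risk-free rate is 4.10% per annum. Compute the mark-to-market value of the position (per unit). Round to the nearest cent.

€39.78

PV(remaining dividends) I = 3.30·e^(−0.0410·2/12) + 12.25·e^(−0.0410·4/12) = 15.3612
Current forward F = (S − I)·e^(rT) = (671.02 − 15.3612)·e^(0.0410·7/12) = 655.6588 × 1.024205 = 671.5290
Value (long) = (F − K)·e^(−rT) = (671.5290 − 712.27) × 0.976367 = -39.7782
Short position value = −(long value) = €39.78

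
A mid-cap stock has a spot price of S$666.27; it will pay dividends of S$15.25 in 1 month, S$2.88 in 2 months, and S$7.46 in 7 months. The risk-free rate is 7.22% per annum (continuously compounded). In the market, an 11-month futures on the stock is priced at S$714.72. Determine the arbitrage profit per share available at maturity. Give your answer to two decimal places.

PV(dividends) I = 15.25·e^(−0.0722·1/12) + 2.88·e^(−0.0722·2/12) + 7.46·e^(−0.0722·7/12) = 25.1564
Fair futures F* = (S − I)·e^(rT) = (666.27 − 25.1564)·e^0.066183 = 641.1136 × 1.068422 = 684.9799
Market S$714.72 > fair 684.9799: forward overpriced → cash-and-carry (borrow at r, buy the stock and collect the dividends, short the forward).
Profit at T = |F_mkt − F*| = |714.72 − 684.9799| = S$29.74 per share

S$29.74 per share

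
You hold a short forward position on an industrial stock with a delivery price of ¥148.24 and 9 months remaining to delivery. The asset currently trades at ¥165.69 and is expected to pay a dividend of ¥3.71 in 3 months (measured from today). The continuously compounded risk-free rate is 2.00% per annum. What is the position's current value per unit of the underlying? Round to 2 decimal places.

-¥15.97

PV(remaining dividends) I = 3.71·e^(−0.0200·3/12) = 3.6915
Current forward F = (S − I)·e^(rT) = (165.69 − 3.6915)·e^(0.0200·9/12) = 161.9985 × 1.015113 = 164.4468
Value (long) = (F − K)·e^(−rT) = (164.4468 − 148.24) × 0.985112 = 15.9655
Short position value = −(long value) = -¥15.97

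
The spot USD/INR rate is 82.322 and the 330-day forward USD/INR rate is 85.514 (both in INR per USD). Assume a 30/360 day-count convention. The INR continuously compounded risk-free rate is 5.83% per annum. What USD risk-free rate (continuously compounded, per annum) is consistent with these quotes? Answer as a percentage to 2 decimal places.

F = S·e^((r_INR − r_USD)T) ⇒ r_USD = r_INR − ln(F/S)/T
ln(85.514/82.322) = 0.038042; /(330/360) = 0.041500
r_USD = 0.0583 − 0.041500 = 0.016800
r_USD = 1.68%

1.68%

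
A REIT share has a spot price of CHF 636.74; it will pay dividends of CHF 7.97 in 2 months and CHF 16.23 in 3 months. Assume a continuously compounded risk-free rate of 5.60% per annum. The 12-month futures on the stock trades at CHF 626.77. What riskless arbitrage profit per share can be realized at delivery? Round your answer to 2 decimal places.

PV(dividends) I = 7.97·e^(−0.0560·2/12) + 16.23·e^(−0.0560·3/12) = 23.9003
Fair futures F* = (S − I)·e^(rT) = (636.74 − 23.9003)·e^0.056000 = 612.8397 × 1.057598 = 648.1380
Market CHF 626.77 < fair 648.1380: forward underpriced → reverse cash-and-carry (short the stock, invest proceeds at r, pay the dividends, go long the forward).
Profit at T = |F_mkt − F*| = |626.77 − 648.1380| = CHF 21.37 per share

CHF 21.37 per share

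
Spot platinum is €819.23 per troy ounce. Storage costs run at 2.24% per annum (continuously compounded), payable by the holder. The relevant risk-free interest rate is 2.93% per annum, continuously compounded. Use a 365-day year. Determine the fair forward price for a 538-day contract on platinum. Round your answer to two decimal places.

€884.10 per troy ounce

Net carry = r + u − y = 0.0293 + 0.0224 − 0.0000 = 0.0517
F = S·e^((r+u−y)T) = 819.23 · e^(0.0517 × 538/365) = 819.23 · e^0.076204
= 819.23 × 1.079183 = €884.10 per troy ounce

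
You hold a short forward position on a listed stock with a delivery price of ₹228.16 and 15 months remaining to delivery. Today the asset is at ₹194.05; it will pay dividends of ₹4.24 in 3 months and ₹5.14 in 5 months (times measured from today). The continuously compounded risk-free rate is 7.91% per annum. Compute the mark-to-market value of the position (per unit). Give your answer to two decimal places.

₹21.76

PV(remaining dividends) I = 4.24·e^(−0.0791·3/12) + 5.14·e^(−0.0791·5/12) = 9.1303
Current forward F = (S − I)·e^(rT) = (194.05 − 9.1303)·e^(0.0791·15/12) = 184.9197 × 1.103928 = 204.1380
Value (long) = (F − K)·e^(−rT) = (204.1380 − 228.16) × 0.905856 = -21.7605
Short position value = −(long value) = ₹21.76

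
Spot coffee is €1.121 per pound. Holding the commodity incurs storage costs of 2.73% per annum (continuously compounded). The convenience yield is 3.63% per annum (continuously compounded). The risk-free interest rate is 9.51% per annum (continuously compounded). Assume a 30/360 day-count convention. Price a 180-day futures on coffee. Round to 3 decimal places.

Net carry = r + u − y = 0.0951 + 0.0273 − 0.0363 = 0.0861
F = S·e^((r+u−y)T) = 1.121 · e^(0.0861 × 180/360) = 1.121 · e^0.043050
= 1.121 × 1.043990 = €1.170 per pound

€1.170 per pound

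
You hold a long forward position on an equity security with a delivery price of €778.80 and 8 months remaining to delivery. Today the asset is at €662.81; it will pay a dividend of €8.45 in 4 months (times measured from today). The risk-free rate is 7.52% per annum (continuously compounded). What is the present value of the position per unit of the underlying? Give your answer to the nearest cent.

PV(remaining dividends) I = 8.45·e^(−0.0752·4/12) = 8.2408
Current forward F = (S − I)·e^(rT) = (662.81 − 8.2408)·e^(0.0752·8/12) = 654.5692 × 1.051411 = 688.2213
Value (long) = (F − K)·e^(−rT) = (688.2213 − 778.80) × 0.951103 = -86.1497
Value = -€86.15

-€86.15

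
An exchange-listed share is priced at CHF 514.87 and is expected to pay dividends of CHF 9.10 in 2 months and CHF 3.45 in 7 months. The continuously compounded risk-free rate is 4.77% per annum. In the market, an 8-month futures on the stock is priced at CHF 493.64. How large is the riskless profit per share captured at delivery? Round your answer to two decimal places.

CHF 25.08 per share

PV(dividends) I = 9.10·e^(−0.0477·2/12) + 3.45·e^(−0.0477·7/12) = 12.3833
Fair futures F* = (S − I)·e^(rT) = (514.87 − 12.3833)·e^0.031800 = 502.4867 × 1.032311 = 518.7225
Market CHF 493.64 < fair 518.7225: forward underpriced → reverse cash-and-carry (short the stock, invest proceeds at r, pay the dividends, go long the forward).
Profit at T = |F_mkt − F*| = |493.64 − 518.7225| = CHF 25.08 per share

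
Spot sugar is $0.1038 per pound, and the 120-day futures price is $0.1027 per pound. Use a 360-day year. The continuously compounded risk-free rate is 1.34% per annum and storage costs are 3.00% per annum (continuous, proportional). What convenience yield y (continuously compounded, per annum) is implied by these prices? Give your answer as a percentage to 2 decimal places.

F = S·e^((r+u−y)T) ⇒ (r+u−y) = ln(F/S)/T
ln(0.1027/0.1038) = -0.010654; /T ⇒ -0.031962
y = r + u − ln(F/S)/T = 0.0134 + 0.0300 + 0.031962 = 0.075362
y = 7.54%

7.54%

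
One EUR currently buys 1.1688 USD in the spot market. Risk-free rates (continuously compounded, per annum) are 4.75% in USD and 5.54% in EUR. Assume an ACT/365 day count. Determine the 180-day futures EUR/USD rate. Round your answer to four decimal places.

F = S·e^((r_USD − r_EUR)T) = 1.1688 · e^((0.0475 − 0.0554) × 180/365)
= 1.1688 · e^-0.003896 = 1.1688 × 0.996112
F = 1.1643 USD per EUR

1.1643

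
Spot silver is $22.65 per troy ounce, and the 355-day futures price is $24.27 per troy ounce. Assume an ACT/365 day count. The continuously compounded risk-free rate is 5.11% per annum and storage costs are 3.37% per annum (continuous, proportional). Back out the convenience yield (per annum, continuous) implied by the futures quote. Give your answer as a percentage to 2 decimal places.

1.38%

F = S·e^((r+u−y)T) ⇒ (r+u−y) = ln(F/S)/T
ln(24.27/22.65) = 0.069081; /T ⇒ 0.071027
y = r + u − ln(F/S)/T = 0.0511 + 0.0337 − 0.071027 = 0.013773
y = 1.38%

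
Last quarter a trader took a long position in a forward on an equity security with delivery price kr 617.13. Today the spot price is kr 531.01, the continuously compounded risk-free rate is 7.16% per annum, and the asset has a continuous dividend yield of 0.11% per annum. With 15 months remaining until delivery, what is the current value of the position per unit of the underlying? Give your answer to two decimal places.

Current fair forward for the remaining 15 months: F = S·e^((r − q)·T), (r − q) = 0.0716 − 0.0011 = 0.0705
F = 531.01 · e^(0.0705 × 15/12) = 531.01 × 1.092125 = 579.9293
Value of long forward = (F − K)·e^(−rT) = (579.9293 − 617.13) · e^(−0.0716·15/12)
= -37.2007 × 0.914388 = -34.02

-kr 34.02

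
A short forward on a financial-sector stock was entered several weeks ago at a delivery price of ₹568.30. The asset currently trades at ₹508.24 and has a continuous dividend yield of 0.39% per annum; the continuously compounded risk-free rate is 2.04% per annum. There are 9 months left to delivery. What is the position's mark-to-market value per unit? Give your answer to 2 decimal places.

₹52.92

Current fair forward for the remaining 9 months: F = S·e^((r − q)·T), (r − q) = 0.0204 − 0.0039 = 0.0165
F = 508.24 · e^(0.0165 × 9/12) = 508.24 × 1.012452 = 514.5686
Value of long forward = (F − K)·e^(−rT) = (514.5686 − 568.30) · e^(−0.0204·9/12)
= -53.7314 × 0.984816 = -52.92
Short position value = −(long value) = ₹52.92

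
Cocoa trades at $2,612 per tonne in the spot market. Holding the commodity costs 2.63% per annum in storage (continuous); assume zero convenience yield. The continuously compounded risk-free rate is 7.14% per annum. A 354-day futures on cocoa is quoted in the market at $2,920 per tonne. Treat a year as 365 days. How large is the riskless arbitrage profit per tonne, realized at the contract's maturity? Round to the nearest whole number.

$48 per tonne

Fair futures: F* = S·e^(carry·T), with carry = (r + u) = 0.0714 + 0.0263 = 0.0977
F* = 2612 · e^(0.0977 × 354/365) = 2612 · e^0.094756 = 2612 × 1.099391 = $2871.6093
Market $2920 > fair $2871.6093: forward overpriced → cash-and-carry (buy spot, short the forward).
At maturity, profit = |F_mkt − F*| = |2920 − 2871.6093| = $48 per tonne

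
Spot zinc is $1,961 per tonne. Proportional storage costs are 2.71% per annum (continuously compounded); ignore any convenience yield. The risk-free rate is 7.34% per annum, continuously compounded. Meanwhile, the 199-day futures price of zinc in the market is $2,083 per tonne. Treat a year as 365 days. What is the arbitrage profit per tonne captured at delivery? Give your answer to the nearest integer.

Fair futures: F* = S·e^(carry·T), with carry = (r + u) = 0.0734 + 0.0271 = 0.1005
F* = 1961 · e^(0.1005 × 199/365) = 1961 · e^0.054793 = 1961 × 1.056322 = $2071.4474
Market $2083 > fair $2071.4474: forward overpriced → cash-and-carry (buy spot, short the forward).
At maturity, profit = |F_mkt − F*| = |2083 − 2071.4474| = $12 per tonne

$12 per tonne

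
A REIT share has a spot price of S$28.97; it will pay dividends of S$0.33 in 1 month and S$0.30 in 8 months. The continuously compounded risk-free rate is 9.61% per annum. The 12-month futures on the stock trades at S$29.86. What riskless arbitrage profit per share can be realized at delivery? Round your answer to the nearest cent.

PV(dividends) I = 0.33·e^(−0.0961·1/12) + 0.30·e^(−0.0961·8/12) = 0.6088
Fair futures F* = (S − I)·e^(rT) = (28.97 − 0.6088)·e^0.096100 = 28.3612 × 1.100869 = 31.2220
Market S$29.86 < fair 31.2220: forward underpriced → reverse cash-and-carry (short the stock, invest proceeds at r, pay the dividends, go long the forward).
Profit at T = |F_mkt − F*| = |29.86 − 31.2220| = S$1.36 per share

S$1.36 per share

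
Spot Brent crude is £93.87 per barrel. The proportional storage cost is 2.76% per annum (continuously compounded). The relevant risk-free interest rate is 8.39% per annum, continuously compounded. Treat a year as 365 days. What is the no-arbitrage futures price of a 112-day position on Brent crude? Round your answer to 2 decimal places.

£97.14 per barrel

Net carry = r + u − y = 0.0839 + 0.0276 − 0.0000 = 0.1115
F = S·e^((r+u−y)T) = 93.87 · e^(0.1115 × 112/365) = 93.87 · e^0.034214
= 93.87 × 1.034806 = £97.14 per barrel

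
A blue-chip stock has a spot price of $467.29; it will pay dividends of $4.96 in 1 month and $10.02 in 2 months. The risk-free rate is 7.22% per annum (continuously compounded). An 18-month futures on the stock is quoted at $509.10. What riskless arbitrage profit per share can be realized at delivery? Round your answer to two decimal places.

PV(dividends) I = 4.96·e^(−0.0722·1/12) + 10.02·e^(−0.0722·2/12) = 14.8304
Fair futures F* = (S − I)·e^(rT) = (467.29 − 14.8304)·e^0.108300 = 452.4596 × 1.114382 = 504.2128
Market $509.10 > fair 504.2128: forward overpriced → cash-and-carry (borrow at r, buy the stock and collect the dividends, short the forward).
Profit at T = |F_mkt − F*| = |509.10 − 504.2128| = $4.89 per share

$4.89 per share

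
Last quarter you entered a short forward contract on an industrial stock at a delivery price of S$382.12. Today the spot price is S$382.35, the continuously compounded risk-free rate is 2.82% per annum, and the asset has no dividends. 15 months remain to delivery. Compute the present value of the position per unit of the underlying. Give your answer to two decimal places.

-S$13.47

Current fair forward for the remaining 15 months: F = S·e^(r·T), r = 0.0282
F = 382.35 · e^(0.0282 × 15/12) = 382.35 × 1.035879 = 396.0683
Value of long forward = (F − K)·e^(−rT) = (396.0683 − 382.12) · e^(−0.0282·15/12)
= 13.9483 × 0.965364 = 13.47
Short position value = −(long value) = -S$13.47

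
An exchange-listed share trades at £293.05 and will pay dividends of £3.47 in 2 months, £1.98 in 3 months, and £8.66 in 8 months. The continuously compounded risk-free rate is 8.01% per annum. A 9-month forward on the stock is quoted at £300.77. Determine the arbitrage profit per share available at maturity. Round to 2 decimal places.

£3.99 per share

PV(dividends) I = 3.47·e^(−0.0801·2/12) + 1.98·e^(−0.0801·3/12) + 8.66·e^(−0.0801·8/12) = 13.5744
Fair forward F* = (S − I)·e^(rT) = (293.05 − 13.5744)·e^0.060075 = 279.4756 × 1.061916 = 296.7796
Market £300.77 > fair 296.7796: forward overpriced → cash-and-carry (borrow at r, buy the stock and collect the dividends, short the forward).
Profit at T = |F_mkt − F*| = |300.77 − 296.7796| = £3.99 per share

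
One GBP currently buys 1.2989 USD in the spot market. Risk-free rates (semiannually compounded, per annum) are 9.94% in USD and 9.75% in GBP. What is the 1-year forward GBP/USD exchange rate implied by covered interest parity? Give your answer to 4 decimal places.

1.3013

By covered interest parity, F = S · (1+r_USD/2)^(2T) / (1+r_GBP/2)^(2T)
= 1.2989 × 1.101870 / 1.099877 = 1.2989 × 1.001812
F = 1.3013 USD per GBP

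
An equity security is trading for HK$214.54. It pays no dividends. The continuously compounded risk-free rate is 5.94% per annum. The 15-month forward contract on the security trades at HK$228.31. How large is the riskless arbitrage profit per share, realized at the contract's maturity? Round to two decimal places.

Fair forward: F* = S·e^(carry·T), with carry = r = 0.0594
F* = 214.54 · e^(0.0594 × 15/12) = 214.54 · e^0.074250 = 214.54 × 1.077076 = HK$231.0759
Market HK$228.31 < fair HK$231.0759: forward underpriced → reverse cash-and-carry (short spot, go long the forward).
At maturity, profit = |F_mkt − F*| = |228.31 − 231.0759| = HK$2.77 per share

HK$2.77 per share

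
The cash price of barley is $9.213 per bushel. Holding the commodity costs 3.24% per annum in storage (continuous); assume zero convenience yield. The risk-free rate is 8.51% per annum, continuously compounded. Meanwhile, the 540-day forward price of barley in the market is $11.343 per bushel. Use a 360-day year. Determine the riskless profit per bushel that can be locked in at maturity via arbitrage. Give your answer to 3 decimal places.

$0.354 per bushel

Fair forward: F* = S·e^(carry·T), with carry = (r + u) = 0.0851 + 0.0324 = 0.1175
F* = 9.213 · e^(0.1175 × 540/360) = 9.213 · e^0.176250 = 9.213 × 1.192736 = $10.9887
Market $11.343 > fair $10.9887: forward overpriced → cash-and-carry (buy spot, short the forward).
At maturity, profit = |F_mkt − F*| = |11.343 − 10.9887| = $0.354 per bushel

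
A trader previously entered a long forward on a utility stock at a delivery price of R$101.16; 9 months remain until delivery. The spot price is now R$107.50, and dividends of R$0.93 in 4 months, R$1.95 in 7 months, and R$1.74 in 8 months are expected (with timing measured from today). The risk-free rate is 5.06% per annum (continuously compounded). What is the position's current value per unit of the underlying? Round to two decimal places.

PV(remaining dividends) I = 0.93·e^(−0.0506·4/12) + 1.95·e^(−0.0506·7/12) + 1.74·e^(−0.0506·8/12) = 4.4900
Current forward F = (S − I)·e^(rT) = (107.50 − 4.4900)·e^(0.0506·9/12) = 103.0100 × 1.038679 = 106.9943
Value (long) = (F − K)·e^(−rT) = (106.9943 − 101.16) × 0.962761 = 5.6170
Value = R$5.62

R$5.62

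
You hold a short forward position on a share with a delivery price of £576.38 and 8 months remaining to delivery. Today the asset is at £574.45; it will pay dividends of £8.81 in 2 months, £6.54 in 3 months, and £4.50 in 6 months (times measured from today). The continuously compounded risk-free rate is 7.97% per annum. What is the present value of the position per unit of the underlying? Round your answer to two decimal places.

PV(remaining dividends) I = 8.81·e^(−0.0797·2/12) + 6.54·e^(−0.0797·3/12) + 4.50·e^(−0.0797·6/12) = 19.4289
Current forward F = (S − I)·e^(rT) = (574.45 − 19.4289)·e^(0.0797·8/12) = 555.0211 × 1.054570 = 585.3086
Value (long) = (F − K)·e^(−rT) = (585.3086 − 576.38) × 0.948254 = 8.4666
Short position value = −(long value) = -£8.47

-£8.47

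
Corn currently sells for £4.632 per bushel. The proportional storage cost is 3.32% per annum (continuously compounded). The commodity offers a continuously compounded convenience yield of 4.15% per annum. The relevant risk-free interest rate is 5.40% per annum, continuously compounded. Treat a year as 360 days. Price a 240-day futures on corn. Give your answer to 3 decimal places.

Net carry = r + u − y = 0.0540 + 0.0332 − 0.0415 = 0.0457
F = S·e^((r+u−y)T) = 4.632 · e^(0.0457 × 240/360) = 4.632 · e^0.030467
= 4.632 × 1.030936 = £4.775 per bushel

£4.775 per bushel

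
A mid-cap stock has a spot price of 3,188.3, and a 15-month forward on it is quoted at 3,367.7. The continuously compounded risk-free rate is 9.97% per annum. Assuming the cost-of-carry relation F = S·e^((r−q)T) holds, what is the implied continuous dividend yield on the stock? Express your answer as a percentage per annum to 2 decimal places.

5.59%

From F = S·e^((r−q)T): (r − q) = ln(F/S)/T
ln(3367.7/3188.3) = ln(1.056268) = 0.054742
(r − q) = 0.054742 / (15/12) = 0.043794
q = r − ln(F/S)/T = 0.0997 − 0.043794 = 0.055906
q = 5.59%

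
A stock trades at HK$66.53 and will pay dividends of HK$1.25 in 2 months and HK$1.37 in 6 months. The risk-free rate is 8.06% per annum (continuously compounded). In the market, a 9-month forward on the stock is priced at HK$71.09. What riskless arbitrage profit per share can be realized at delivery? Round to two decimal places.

HK$3.12 per share

PV(dividends) I = 1.25·e^(−0.0806·2/12) + 1.37·e^(−0.0806·6/12) = 2.5492
Fair forward F* = (S − I)·e^(rT) = (66.53 − 2.5492)·e^0.060450 = 63.9808 × 1.062314 = 67.9677
Market HK$71.09 > fair 67.9677: forward overpriced → cash-and-carry (borrow at r, buy the stock and collect the dividends, short the forward).
Profit at T = |F_mkt − F*| = |71.09 − 67.9677| = HK$3.12 per share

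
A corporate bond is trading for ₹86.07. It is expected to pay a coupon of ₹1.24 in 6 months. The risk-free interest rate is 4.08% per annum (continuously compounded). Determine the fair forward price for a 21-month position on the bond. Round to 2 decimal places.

PV(coupons) I = 1.24·e^(−0.0408·6/12)
I = 1.2150
F = (S − I)·e^(rT) = (86.07 − 1.2150) · e^(0.0408·21/12)
= 84.8550 · e^0.071400 = 84.8550 × 1.074011 = ₹91.14

₹91.14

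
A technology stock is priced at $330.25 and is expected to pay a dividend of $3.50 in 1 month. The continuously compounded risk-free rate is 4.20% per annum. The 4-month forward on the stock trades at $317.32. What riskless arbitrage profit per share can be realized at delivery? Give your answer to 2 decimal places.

PV(dividends) I = 3.50·e^(−0.0420·1/12) = 3.4878
Fair forward F* = (S − I)·e^(rT) = (330.25 − 3.4878)·e^0.014000 = 326.7622 × 1.014098 = 331.3689
Market $317.32 < fair 331.3689: forward underpriced → reverse cash-and-carry (short the stock, invest proceeds at r, pay the dividends, go long the forward).
Profit at T = |F_mkt − F*| = |317.32 − 331.3689| = $14.05 per share

$14.05 per share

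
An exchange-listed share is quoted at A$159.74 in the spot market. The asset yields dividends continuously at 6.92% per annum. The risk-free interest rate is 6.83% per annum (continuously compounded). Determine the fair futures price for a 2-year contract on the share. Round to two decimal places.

F = S·e^((r − q)T) = 159.74 · e^((0.0683 − 0.0692) × 2)
= 159.74 · e^-0.001800 = 159.74 × 0.998202
F = A$159.45

A$159.45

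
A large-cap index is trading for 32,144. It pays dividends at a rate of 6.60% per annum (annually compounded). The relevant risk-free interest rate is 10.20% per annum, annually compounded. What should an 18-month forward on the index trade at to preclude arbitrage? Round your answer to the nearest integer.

F = S · (1+r)^T / (1+q)^T
= 32144 × 1.156838 / 1.100616 = 32144 × 1.051082
F = 33,786

33,786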